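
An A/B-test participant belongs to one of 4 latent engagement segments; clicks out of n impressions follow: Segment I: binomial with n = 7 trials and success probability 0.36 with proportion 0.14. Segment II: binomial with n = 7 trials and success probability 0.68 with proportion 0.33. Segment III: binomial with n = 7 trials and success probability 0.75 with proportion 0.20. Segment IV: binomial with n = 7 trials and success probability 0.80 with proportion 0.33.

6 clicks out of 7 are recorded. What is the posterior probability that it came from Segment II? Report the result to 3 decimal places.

0.283

By Bayes' theorem, P(k | x) = w_k f_k(x) / Σ_j w_j f_j(x).
Evaluate each component's likelihood at the observed value:
  L_I = 0.00975198
  L_II = 0.221463
  L_III = 0.311462
  L_IV = 0.367002
Unnormalised posteriors:
  w_I·L_I = 0.14 × 0.00975198 = 0.00136528
  w_II·L_II = 0.33 × 0.221463 = 0.0730828
  w_III·L_III = 0.20 × 0.311462 = 0.0622925
  w_IV·L_IV = 0.33 × 0.367002 = 0.121111
Evidence: 0.00136528 + 0.0730828 + 0.0622925 + 0.121111 = 0.257851
P(Segment II | 6 clicks out of 7) = 0.0730828 / 0.257851 ≈ 0.283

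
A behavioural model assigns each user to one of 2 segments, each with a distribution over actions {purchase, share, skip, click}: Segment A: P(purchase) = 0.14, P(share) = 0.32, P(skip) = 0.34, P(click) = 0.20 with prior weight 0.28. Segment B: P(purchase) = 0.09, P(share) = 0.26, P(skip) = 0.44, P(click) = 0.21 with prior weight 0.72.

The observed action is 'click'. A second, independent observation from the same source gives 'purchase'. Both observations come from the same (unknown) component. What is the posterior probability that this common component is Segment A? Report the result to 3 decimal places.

0.366

By Bayes' theorem, P(k | x) = π_k f_k(x) / Σ_j π_j f_j(x).
Since both observations come from the same component, the likelihood for component k is f_k(x₁)·f_k(x₂).
  f_A = [P(click | comp) = 0.20] × [0.14] = 0.028
  f_B = [P(click | comp) = 0.21] × [0.09] = 0.0189
Prior × likelihood for each component:
  π_A·f_A = 0.28 × 0.028 = 0.00784
  π_B·f_B = 0.72 × 0.0189 = 0.013608
Evidence: 0.00784 + 0.013608 = 0.021448
P(Segment A | x) ≈ 0.366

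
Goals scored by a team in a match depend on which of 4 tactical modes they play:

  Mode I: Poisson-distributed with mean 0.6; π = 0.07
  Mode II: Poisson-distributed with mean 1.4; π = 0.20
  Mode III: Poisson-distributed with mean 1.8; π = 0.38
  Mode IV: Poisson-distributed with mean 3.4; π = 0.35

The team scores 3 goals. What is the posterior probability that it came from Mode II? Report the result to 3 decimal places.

0.140

Apply Bayes' rule: the posterior for each component is proportional to its prior times its likelihood at x.
Evaluate each component's likelihood at the observed value:
  f_I = 0.0197572
  f_II = 0.112777
  f_III = 0.160671
  f_IV = 0.218617
Weight by the priors:
  w_I·f_I = 0.07 × 0.0197572 = 0.00138301
  w_II·f_II = 0.20 × 0.112777 = 0.0225554
  w_III·f_III = 0.38 × 0.160671 = 0.0610548
  w_IV·f_IV = 0.35 × 0.218617 = 0.076516
Denominator: 0.00138301 + 0.0225554 + 0.0610548 + 0.076516 = 0.161509
Responsibility of Mode II: 0.0225554 / 0.161509 ≈ 0.140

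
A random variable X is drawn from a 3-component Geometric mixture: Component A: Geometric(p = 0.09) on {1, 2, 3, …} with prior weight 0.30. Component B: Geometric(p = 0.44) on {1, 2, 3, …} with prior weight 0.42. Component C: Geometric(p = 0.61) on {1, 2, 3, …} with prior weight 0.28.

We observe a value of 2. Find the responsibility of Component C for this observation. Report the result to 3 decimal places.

0.342

P(component k | x) = π_k·f_k(x) / marginal(x), where marginal(x) = Σ_j π_j·f_j(x).
Geometric probabilities:
  f_A = 0.09·(1−0.09)^1 = 0.09·0.91 = 0.0819
  f_B = 0.44·(1−0.44)^1 = 0.44·0.56 = 0.2464
  f_C = 0.61·(1−0.61)^1 = 0.61·0.39 = 0.2379
Unnormalised posteriors:
  π_A·f_A = 0.30 × 0.0819 = 0.02457
  π_B·f_B = 0.42 × 0.2464 = 0.103488
  π_C·f_C = 0.28 × 0.2379 = 0.066612
Normaliser: 0.02457 + 0.103488 + 0.066612 = 0.19467
P(Component C | data) = 0.066612 / 0.19467 ≈ 0.342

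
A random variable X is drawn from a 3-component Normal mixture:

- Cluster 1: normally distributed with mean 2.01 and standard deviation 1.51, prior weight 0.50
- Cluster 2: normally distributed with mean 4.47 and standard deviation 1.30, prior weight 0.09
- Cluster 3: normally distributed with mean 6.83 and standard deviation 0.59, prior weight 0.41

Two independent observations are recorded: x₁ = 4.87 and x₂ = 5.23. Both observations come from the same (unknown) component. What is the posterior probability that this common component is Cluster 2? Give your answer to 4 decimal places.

0.9170

Posterior ∝ prior × likelihood, so P(k | x) ∝ π_k f_k(x); normalise over all components.
Since both observations come from the same component, the likelihood for component k is f_k(x₁)·f_k(x₂).
  p_1 = [0.0439483] × [0.027195] = 0.00119518
  p_2 = [0.29269] × [0.258673] = 0.0757111
  p_3 = [0.00271419] × [0.0171046] = 4.64251e-05
Prior × likelihood for each component:
  π_1·p_1 = 0.50 × 0.00119518 = 0.000597588
  π_2·p_2 = 0.09 × 0.0757111 = 0.006814
  π_3·p_3 = 0.41 × 4.64251e-05 = 1.90343e-05
Sum: 0.000597588 + 0.006814 + 1.90343e-05 = 0.00743062
P(Cluster 2 | x) ≈ 0.9170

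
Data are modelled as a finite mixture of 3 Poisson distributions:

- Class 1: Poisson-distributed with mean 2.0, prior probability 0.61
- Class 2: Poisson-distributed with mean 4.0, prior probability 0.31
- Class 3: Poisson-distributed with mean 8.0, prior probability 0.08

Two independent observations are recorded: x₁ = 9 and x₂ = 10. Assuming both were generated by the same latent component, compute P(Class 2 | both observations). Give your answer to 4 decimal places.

The responsibility of component k is π_k f_k(x) divided by Σ_j π_j f_j(x).
Since both observations come from the same component, the likelihood for component k is f_k(x₁)·f_k(x₂).
  L_1 = [0.000190949] × [3.81899e-05] = 7.29232e-09
  L_2 = [0.0132312] × [0.00529248] = 7.00258e-05
  L_3 = [0.124077] × [0.0992615] = 0.0123161
Weight by the priors:
  π_1·L_1 = 0.61 × 7.29232e-09 = 4.44832e-09
  π_2·L_2 = 0.31 × 7.00258e-05 = 2.1708e-05
  π_3·L_3 = 0.08 × 0.0123161 = 0.000985285
Normaliser: 4.44832e-09 + 2.1708e-05 + 0.000985285 = 0.001007
P(Class 2 | data) = 2.1708e-05 / 0.001007 ≈ 0.0216

0.0216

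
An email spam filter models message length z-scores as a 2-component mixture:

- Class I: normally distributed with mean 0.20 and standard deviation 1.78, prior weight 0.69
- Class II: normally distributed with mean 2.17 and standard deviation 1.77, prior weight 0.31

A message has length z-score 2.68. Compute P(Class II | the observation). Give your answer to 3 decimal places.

0.534

The responsibility of component k is P(Z=k) f_k(x) divided by Σ_j P(Z=j) f_j(x).
Component likelihoods at x = 2.68:
  f_I = 0.0849123
  f_II = 0.216226
Prior × likelihood for each component:
  P(Z=I)·f_I = 0.69 × 0.0849123 = 0.0585895
  P(Z=II)·f_II = 0.31 × 0.216226 = 0.0670302
Evidence: 0.0585895 + 0.0670302 = 0.12562
Responsibility of Class II: 0.0670302 / 0.12562 ≈ 0.534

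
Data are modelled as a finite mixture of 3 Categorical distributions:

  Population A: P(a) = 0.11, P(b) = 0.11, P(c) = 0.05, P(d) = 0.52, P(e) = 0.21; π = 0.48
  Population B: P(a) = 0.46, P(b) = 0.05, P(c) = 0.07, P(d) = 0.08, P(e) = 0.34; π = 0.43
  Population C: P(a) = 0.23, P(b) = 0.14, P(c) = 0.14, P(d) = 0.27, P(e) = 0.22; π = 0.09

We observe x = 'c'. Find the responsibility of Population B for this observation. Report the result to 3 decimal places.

By Bayes' theorem, P(k | x) = π_k f_k(x) / Σ_j π_j f_j(x).
Evaluate each component's likelihood at the observed value:
  p_A = P(c | comp) = 0.05
  p_B = P(c | comp) = 0.07
  p_C = P(c | comp) = 0.14
Prior × likelihood for each component:
  π_A·p_A = 0.48 × 0.05 = 0.024
  π_B·p_B = 0.43 × 0.07 = 0.0301
  π_C·p_C = 0.09 × 0.14 = 0.0126
Denominator: 0.024 + 0.0301 + 0.0126 = 0.0667
P(Population B | data) = 0.0301 / 0.0667 ≈ 0.451

0.451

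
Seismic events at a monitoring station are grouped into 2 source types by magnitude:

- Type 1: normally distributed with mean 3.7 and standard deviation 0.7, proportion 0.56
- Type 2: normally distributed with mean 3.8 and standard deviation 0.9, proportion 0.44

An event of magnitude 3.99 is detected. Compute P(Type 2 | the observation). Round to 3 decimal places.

0.394

By Bayes' theorem, P(k | x) = π_k f_k(x) / Σ_j π_j f_j(x).
Evaluate each component's likelihood at the observed value:
  f_1 = (1/(0.7·√(2π)))·exp(−(3.99−3.7)²/(2·0.7²)) = 0.569918·exp(-0.08582) = 0.523049
  f_2 = (1/(0.9·√(2π)))·exp(−(3.99−3.8)²/(2·0.9²)) = 0.443269·exp(-0.02228) = 0.433501
Multiply by the mixture weights:
  π_1·f_1 = 0.56 × 0.523049 = 0.292908
  π_2·f_2 = 0.44 × 0.433501 = 0.19074
Sum: 0.292908 + 0.19074 = 0.483648
P(Type 2 | 3.99) ≈ 0.394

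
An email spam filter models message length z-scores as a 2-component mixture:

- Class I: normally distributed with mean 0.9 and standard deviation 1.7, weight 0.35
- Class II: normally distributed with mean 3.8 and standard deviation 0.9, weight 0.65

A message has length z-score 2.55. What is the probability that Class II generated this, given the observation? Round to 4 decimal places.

Apply Bayes' rule: the posterior for each component is proportional to its prior times its likelihood at x.
Normal densities:
  L_I = 0.146521
  L_II = 0.168962
Prior × likelihood for each component:
  π_I·L_I = 0.35 × 0.146521 = 0.0512823
  π_II·L_II = 0.65 × 0.168962 = 0.109825
Normaliser: 0.0512823 + 0.109825 = 0.161107
P(Class II | x) ≈ 0.6817

0.6817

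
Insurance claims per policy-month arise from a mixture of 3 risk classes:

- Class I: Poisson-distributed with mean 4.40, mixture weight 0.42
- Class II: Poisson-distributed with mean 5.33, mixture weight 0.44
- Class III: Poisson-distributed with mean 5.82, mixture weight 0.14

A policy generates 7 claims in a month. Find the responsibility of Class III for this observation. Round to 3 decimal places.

0.181

The responsibility of component k is π_k f_k(x) divided by Σ_j π_j f_j(x).
Evaluate each component's likelihood at the observed value:
  f_I = e^(−4.40)·4.40^7/7! = 0.0777754
  f_II = e^(−5.33)·5.33^7/7! = 0.117455
  f_III = e^(−5.82)·5.82^7/7! = 0.133179
Prior × likelihood for each component:
  π_I·f_I = 0.42 × 0.0777754 = 0.0326657
  π_II·f_II = 0.44 × 0.117455 = 0.0516801
  π_III·f_III = 0.14 × 0.133179 = 0.0186451
Normaliser: 0.0326657 + 0.0516801 + 0.0186451 = 0.102991
P(Class III | data) ≈ 0.181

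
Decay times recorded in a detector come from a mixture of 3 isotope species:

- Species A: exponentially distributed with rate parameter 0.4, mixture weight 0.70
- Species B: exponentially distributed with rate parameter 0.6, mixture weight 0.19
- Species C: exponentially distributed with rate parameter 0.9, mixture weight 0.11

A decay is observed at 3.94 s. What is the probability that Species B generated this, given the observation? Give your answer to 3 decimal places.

0.150

By Bayes' theorem, P(k | x) = P(Z=k) f_k(x) / Σ_j P(Z=j) f_j(x).
Exponential densities:
  p_A = 0.4·e^(−0.4·3.94) = 0.4·e^(−1.5760) = 0.0827203
  p_B = 0.6·e^(−0.6·3.94) = 0.6·e^(−2.3640) = 0.056426
  p_C = 0.9·e^(−0.9·3.94) = 0.9·e^(−3.5460) = 0.0259558
Prior × likelihood for each component:
  P(Z=A)·p_A = 0.70 × 0.0827203 = 0.0579042
  P(Z=B)·p_B = 0.19 × 0.056426 = 0.0107209
  P(Z=C)·p_C = 0.11 × 0.0259558 = 0.00285514
Marginal: 0.0579042 + 0.0107209 + 0.00285514 = 0.0714803
So the posterior for Species B is 0.0107209 / 0.0714803 ≈ 0.150.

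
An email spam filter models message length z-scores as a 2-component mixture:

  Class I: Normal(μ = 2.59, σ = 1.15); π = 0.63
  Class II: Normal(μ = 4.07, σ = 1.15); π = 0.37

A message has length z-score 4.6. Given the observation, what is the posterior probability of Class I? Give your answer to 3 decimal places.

0.291

By Bayes' theorem, P(k | x) = π_k f_k(x) / Σ_j π_j f_j(x).
Evaluate each component's likelihood at the observed value:
  p_I = (1/(1.15·√(2π)))·exp(−(4.6−2.59)²/(2·1.15²)) = 0.346906·exp(-1.52745) = 0.0753095
  p_II = (1/(1.15·√(2π)))·exp(−(4.6−4.07)²/(2·1.15²)) = 0.346906·exp(-0.10620) = 0.311954
Prior × likelihood for each component:
  π_I·p_I = 0.63 × 0.0753095 = 0.047445
  π_II·p_II = 0.37 × 0.311954 = 0.115423
Denominator: 0.047445 + 0.115423 = 0.162868
P(Class I | x) = 0.047445 / 0.162868 ≈ 0.291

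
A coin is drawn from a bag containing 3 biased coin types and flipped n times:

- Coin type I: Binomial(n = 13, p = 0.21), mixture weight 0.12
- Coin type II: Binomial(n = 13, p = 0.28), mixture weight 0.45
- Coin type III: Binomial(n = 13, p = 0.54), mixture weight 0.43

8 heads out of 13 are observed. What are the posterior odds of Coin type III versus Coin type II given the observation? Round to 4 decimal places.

Posterior odds = (w_i f_i(x)) / (w_j f_j(x)); the normalising sum cancels.
Evaluate each component's likelihood at the observed value:
  f_I = 0.00149785
  f_II = 0.00940817
  f_III = 0.191654
Odds = (0.43/0.45) × (0.191654/0.00940817) = 0.955556 × 20.371 ≈ 19.4656

19.4656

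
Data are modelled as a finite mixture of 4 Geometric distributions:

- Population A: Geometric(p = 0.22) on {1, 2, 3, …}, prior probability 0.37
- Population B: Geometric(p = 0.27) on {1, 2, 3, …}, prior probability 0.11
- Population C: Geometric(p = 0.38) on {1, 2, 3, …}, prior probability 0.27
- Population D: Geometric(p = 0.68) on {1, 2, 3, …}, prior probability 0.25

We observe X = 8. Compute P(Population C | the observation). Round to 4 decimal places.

Posterior ∝ prior × likelihood, so P(k | x) ∝ π_k f_k(x); normalise over all components.
Evaluate each component's likelihood at the observed value:
  f_A = 0.22·(1−0.22)^7 = 0.22·0.175656 = 0.0386443
  f_B = 0.27·(1−0.27)^7 = 0.27·0.110474 = 0.029828
  f_C = 0.38·(1−0.38)^7 = 0.38·0.0352161 = 0.0133821
  f_D = 0.68·(1−0.68)^7 = 0.68·0.000343597 = 0.000233646
Unnormalised posteriors:
  π_A·f_A = 0.37 × 0.0386443 = 0.0142984
  π_B·f_B = 0.11 × 0.029828 = 0.00328108
  π_C·f_C = 0.27 × 0.0133821 = 0.00361318
  π_D·f_D = 0.25 × 0.000233646 = 5.84116e-05
Normaliser: 0.0142984 + 0.00328108 + 0.00361318 + 5.84116e-05 = 0.021251
P(Population C | 8) = 0.00361318 / 0.021251 ≈ 0.1700

0.1700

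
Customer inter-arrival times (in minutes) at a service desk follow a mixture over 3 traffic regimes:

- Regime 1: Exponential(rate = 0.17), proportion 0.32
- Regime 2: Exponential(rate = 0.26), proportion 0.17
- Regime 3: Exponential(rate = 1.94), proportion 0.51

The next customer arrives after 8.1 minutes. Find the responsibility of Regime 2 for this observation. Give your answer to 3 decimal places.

0.282

Posterior ∝ prior × likelihood, so P(k | x) ∝ π_k f_k(x); normalise over all components.
Exponential densities:
  f_1 = 0.17·e^(−0.17·8.1) = 0.17·e^(−1.3770) = 0.0428969
  f_2 = 0.26·e^(−0.26·8.1) = 0.26·e^(−2.1060) = 0.0316482
  f_3 = 1.94·e^(−1.94·8.1) = 1.94·e^(−15.7140) = 2.90602e-07
Weight by the priors:
  π_1·f_1 = 0.32 × 0.0428969 = 0.013727
  π_2·f_2 = 0.17 × 0.0316482 = 0.0053802
  π_3·f_3 = 0.51 × 2.90602e-07 = 1.48207e-07
Evidence: 0.013727 + 0.0053802 + 1.48207e-07 = 0.0191073
P(Regime 2 | x) ≈ 0.282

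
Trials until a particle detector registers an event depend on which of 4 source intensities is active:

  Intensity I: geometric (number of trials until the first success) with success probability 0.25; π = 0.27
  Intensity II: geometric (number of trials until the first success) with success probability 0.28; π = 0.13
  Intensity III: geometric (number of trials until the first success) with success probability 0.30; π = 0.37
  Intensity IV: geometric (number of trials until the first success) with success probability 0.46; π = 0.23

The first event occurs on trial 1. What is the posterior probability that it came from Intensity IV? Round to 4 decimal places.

Apply Bayes' rule: the posterior for each component is proportional to its prior times its likelihood at x.
Evaluate each component's likelihood at the observed value:
  f_I = 0.25
  f_II = 0.28
  f_III = 0.3
  f_IV = 0.46
Unnormalised posteriors:
  π_I·f_I = 0.27 × 0.25 = 0.0675
  π_II·f_II = 0.13 × 0.28 = 0.0364
  π_III·f_III = 0.37 × 0.3 = 0.111
  π_IV·f_IV = 0.23 × 0.46 = 0.1058
Normaliser: 0.0675 + 0.0364 + 0.111 + 0.1058 = 0.3207
P(Intensity IV | 1) = 0.1058 / 0.3207 ≈ 0.3299

0.3299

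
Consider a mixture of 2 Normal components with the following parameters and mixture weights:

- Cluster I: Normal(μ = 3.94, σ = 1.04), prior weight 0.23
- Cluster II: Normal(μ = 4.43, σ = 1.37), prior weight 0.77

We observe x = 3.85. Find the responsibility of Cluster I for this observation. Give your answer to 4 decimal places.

0.3001

By Bayes' theorem, P(k | x) = π_k f_k(x) / Σ_j π_j f_j(x).
Normal densities:
  p_I = 0.382165
  p_II = 0.266238
Unnormalised posteriors:
  π_I·p_I = 0.23 × 0.382165 = 0.0878979
  π_II·p_II = 0.77 × 0.266238 = 0.205003
Denominator: 0.0878979 + 0.205003 = 0.292901
P(Cluster I | data) ≈ 0.3001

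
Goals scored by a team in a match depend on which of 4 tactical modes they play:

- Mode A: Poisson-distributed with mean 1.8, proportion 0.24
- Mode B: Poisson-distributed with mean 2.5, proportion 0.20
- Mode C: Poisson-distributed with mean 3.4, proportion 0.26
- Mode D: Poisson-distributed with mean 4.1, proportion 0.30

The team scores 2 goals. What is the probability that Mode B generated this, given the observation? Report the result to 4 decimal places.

By Bayes' theorem, P(k | x) = π_k f_k(x) / Σ_j π_j f_j(x).
Poisson probabilities:
  p_A = 0.267784
  p_B = 0.256516
  p_C = 0.192898
  p_D = 0.139293
Unnormalised posteriors:
  π_A·p_A = 0.24 × 0.267784 = 0.0642682
  π_B·p_B = 0.20 × 0.256516 = 0.0513031
  π_C·p_C = 0.26 × 0.192898 = 0.0501534
  π_D·p_D = 0.30 × 0.139293 = 0.041788
Normaliser: 0.0642682 + 0.0513031 + 0.0501534 + 0.041788 = 0.207513
Responsibility of Mode B: 0.0513031 / 0.207513 ≈ 0.2472

0.2472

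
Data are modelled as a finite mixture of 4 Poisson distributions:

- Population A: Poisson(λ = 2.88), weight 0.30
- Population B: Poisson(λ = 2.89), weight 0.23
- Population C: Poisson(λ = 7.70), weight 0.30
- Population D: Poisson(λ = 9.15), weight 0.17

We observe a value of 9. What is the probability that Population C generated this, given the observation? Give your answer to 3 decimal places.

0.603

Posterior ∝ prior × likelihood, so P(k | x) ∝ P(Z=k) f_k(x); normalise over all components.
Component likelihoods at x = 9:
  p_A = 0.00210863
  p_B = 0.00215381
  p_C = 0.118737
  p_D = 0.131593
Unnormalised posteriors:
  P(Z=A)·p_A = 0.30 × 0.00210863 = 0.00063259
  P(Z=B)·p_B = 0.23 × 0.00215381 = 0.000495375
  P(Z=C)·p_C = 0.30 × 0.118737 = 0.0356211
  P(Z=D)·p_D = 0.17 × 0.131593 = 0.0223708
Evidence: 0.00063259 + 0.000495375 + 0.0356211 + 0.0223708 = 0.0591198
Responsibility of Population C: 0.0356211 / 0.0591198 ≈ 0.603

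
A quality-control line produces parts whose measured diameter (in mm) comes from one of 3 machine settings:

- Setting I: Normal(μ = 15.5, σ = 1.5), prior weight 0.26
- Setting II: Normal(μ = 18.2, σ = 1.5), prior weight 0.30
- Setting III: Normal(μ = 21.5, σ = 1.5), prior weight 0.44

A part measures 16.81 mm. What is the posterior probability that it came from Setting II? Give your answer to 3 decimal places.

0.519

The responsibility of component k is w_k f_k(x) divided by Σ_j w_j f_j(x).
Normal densities:
  f_I = 0.181634
  f_II = 0.173122
  f_III = 0.00200437
Unnormalised posteriors:
  w_I·f_I = 0.26 × 0.181634 = 0.047225
  w_II·f_II = 0.30 × 0.173122 = 0.0519366
  w_III·f_III = 0.44 × 0.00200437 = 0.000881922
Sum: 0.047225 + 0.0519366 + 0.000881922 = 0.100043
So the posterior for Setting II is 0.0519366 / 0.100043 ≈ 0.519.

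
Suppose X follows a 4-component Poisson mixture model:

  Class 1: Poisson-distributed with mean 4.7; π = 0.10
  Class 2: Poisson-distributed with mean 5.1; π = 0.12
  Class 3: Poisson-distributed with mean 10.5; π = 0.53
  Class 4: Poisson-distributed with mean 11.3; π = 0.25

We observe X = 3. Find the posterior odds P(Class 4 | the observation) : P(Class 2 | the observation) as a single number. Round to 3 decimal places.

0.046

Since P(k|x) ∝ P(Z=k) f_k(x), the posterior odds are P(Z=i) f_i(x) / (P(Z=j) f_j(x)).
Component likelihoods at x = 3:
  f_1 = e^(−4.7)·4.7^3/3! = 0.157383
  f_2 = e^(−5.1)·5.1^3/3! = 0.13479
  f_3 = e^(−10.5)·10.5^3/3! = 0.00531281
  f_4 = e^(−11.3)·11.3^3/3! = 0.00297548
0.000743869 / 0.0161748 ≈ 0.046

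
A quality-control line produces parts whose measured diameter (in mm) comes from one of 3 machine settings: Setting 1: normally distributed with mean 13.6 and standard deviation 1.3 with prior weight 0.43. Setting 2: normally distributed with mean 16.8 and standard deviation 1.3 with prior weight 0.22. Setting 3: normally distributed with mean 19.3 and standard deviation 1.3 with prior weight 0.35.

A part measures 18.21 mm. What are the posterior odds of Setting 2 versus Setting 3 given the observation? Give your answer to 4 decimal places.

Only the two components matter; the odds are (π_i f_i(x)) / (π_j f_j(x)).
Evaluate each component's likelihood at the observed value:
  f_1 = 0.000570552
  f_2 = 0.170419
  f_3 = 0.215928
Odds = (0.22/0.35) × (0.170419/0.215928) = 0.628571 × 0.789239 ≈ 0.4961

0.4961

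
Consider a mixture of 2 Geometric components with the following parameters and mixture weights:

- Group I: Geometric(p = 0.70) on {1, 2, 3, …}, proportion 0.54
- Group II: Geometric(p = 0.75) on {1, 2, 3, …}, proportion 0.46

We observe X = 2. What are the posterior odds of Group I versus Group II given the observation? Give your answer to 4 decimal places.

1.3148

The posterior odds equal the prior odds times the likelihood ratio: (π_i/π_j)·(f_i(x)/f_j(x)).
Evaluate each component's likelihood at the observed value:
  L_I = 0.21
  L_II = 0.1875
Posterior odds = (π_I·L_I) / (π_II·L_II) = (0.54·0.21) / (0.46·0.1875) = 0.1134 / 0.08625 ≈ 1.3148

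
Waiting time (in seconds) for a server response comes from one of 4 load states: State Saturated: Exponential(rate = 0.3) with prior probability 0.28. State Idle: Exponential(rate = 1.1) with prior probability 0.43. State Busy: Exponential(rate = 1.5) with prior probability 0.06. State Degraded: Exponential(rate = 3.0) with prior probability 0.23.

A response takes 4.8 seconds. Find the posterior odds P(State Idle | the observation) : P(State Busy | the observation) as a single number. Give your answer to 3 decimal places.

Only the two components matter; the odds are (P(Z=i) f_i(x)) / (P(Z=j) f_j(x)).
Exponential densities:
  p_Saturated = 0.3·e^(−0.3·4.8) = 0.3·e^(−1.4400) = 0.0710783
  p_Idle = 1.1·e^(−1.1·4.8) = 1.1·e^(−5.2800) = 0.00560167
  p_Busy = 1.5·e^(−1.5·4.8) = 1.5·e^(−7.2000) = 0.00111988
  p_Degraded = 3.0·e^(−3.0·4.8) = 3.0·e^(−14.4000) = 1.67217e-06
Posterior odds = (P(Z=Idle)·p_Idle) / (P(Z=Busy)·p_Busy) = (0.43·0.00560167) / (0.06·0.00111988) = 0.00240872 / 6.71927e-05 ≈ 35.848

35.848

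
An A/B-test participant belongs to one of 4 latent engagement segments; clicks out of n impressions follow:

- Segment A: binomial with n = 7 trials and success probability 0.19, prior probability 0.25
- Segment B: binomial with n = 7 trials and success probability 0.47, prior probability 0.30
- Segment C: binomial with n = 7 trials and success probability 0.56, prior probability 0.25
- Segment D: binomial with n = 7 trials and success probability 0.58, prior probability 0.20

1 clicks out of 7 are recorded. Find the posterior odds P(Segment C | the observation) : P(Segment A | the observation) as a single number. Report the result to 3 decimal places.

Posterior odds = (P(Z=i) f_i(x)) / (P(Z=j) f_j(x)); the normalising sum cancels.
Component likelihoods at x = 1 clicks out of 7:
  L_A = C(7,1)·0.19^1·0.81^6 = 7·0.19·0.28243 = 0.375631
  L_B = C(7,1)·0.47^1·0.53^6 = 7·0.47·0.0221644 = 0.0729207
  L_C = C(7,1)·0.56^1·0.44^6 = 7·0.56·0.00725631 = 0.0284448
  L_D = C(7,1)·0.58^1·0.42^6 = 7·0.58·0.00548903 = 0.0222855
0.00711119 / 0.0939078 ≈ 0.076

0.076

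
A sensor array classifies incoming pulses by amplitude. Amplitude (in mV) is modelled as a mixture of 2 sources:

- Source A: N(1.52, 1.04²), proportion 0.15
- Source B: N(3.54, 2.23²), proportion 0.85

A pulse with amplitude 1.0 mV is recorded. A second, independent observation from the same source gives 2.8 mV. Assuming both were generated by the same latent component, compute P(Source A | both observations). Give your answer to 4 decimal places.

Posterior ∝ prior × likelihood, so P(k | x) ∝ π_k f_k(x); normalise over all components.
Since both observations come from the same component, the likelihood for component k is f_k(x₁)·f_k(x₂).
  p_A = [0.338524] × [0.179864] = 0.0608883
  p_B = [0.0935166] × [0.169314] = 0.0158337
Unnormalised posteriors:
  π_A·p_A = 0.15 × 0.0608883 = 0.00913324
  π_B·p_B = 0.85 × 0.0158337 = 0.0134586
Denominator: 0.00913324 + 0.0134586 = 0.0225919
Responsibility of Source A: 0.00913324 / 0.0225919 ≈ 0.4043

0.4043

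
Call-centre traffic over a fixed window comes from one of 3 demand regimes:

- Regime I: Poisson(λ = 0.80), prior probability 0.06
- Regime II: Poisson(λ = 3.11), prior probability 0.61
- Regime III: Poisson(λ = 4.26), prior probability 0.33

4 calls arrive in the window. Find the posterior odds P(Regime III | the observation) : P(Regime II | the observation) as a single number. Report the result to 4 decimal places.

0.6030

Only the two components matter; the odds are (P(Z=i) f_i(x)) / (P(Z=j) f_j(x)).
Evaluate each component's likelihood at the observed value:
  p_I = e^(−0.80)·0.80^4/4! = 0.00766855
  p_II = e^(−3.11)·3.11^4/4! = 0.17385
  p_III = e^(−4.26)·4.26^4/4! = 0.193791
Odds = (0.33/0.61) × (0.193791/0.17385) = 0.540984 × 1.1147 ≈ 0.6030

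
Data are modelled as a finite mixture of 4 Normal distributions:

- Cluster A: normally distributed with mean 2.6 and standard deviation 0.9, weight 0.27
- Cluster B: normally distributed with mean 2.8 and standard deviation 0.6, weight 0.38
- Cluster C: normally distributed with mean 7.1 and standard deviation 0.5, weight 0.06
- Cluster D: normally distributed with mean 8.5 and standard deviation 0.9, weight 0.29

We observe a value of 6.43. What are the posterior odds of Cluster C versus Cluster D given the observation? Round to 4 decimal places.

2.1371

Only the two components matter; the odds are (π_i f_i(x)) / (π_j f_j(x)).
Evaluate each component's likelihood at the observed value:
  f_A = (1/(0.9·√(2π)))·exp(−(6.43−2.6)²/(2·0.9²)) = 0.443269·exp(-9.05488) = 5.17827e-05
  f_B = (1/(0.6·√(2π)))·exp(−(6.43−2.8)²/(2·0.6²)) = 0.664904·exp(-18.30125) = 7.4925e-09
  f_C = (1/(0.5·√(2π)))·exp(−(6.43−7.1)²/(2·0.5²)) = 0.797885·exp(-0.89780) = 0.32511
  f_D = (1/(0.9·√(2π)))·exp(−(6.43−8.5)²/(2·0.9²)) = 0.443269·exp(-2.64500) = 0.0314745
Posterior odds = (π_C·f_C) / (π_D·f_D) = (0.06·0.32511) / (0.29·0.0314745) = 0.0195066 / 0.0091276 ≈ 2.1371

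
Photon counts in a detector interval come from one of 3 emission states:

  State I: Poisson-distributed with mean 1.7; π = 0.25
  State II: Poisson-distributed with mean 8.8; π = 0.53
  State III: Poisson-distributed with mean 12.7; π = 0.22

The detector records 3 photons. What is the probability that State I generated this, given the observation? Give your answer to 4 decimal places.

Posterior ∝ prior × likelihood, so P(k | x) ∝ w_k f_k(x); normalise over all components.
Poisson probabilities:
  L_I = 0.149587
  L_II = 0.0171201
  L_III = 0.00104165
Weight by the priors:
  w_I·L_I = 0.25 × 0.149587 = 0.0373968
  w_II·L_II = 0.53 × 0.0171201 = 0.00907363
  w_III·L_III = 0.22 × 0.00104165 = 0.000229162
Sum: 0.0373968 + 0.00907363 + 0.000229162 = 0.0466996
Responsibility of State I: 0.0373968 / 0.0466996 ≈ 0.8008

0.8008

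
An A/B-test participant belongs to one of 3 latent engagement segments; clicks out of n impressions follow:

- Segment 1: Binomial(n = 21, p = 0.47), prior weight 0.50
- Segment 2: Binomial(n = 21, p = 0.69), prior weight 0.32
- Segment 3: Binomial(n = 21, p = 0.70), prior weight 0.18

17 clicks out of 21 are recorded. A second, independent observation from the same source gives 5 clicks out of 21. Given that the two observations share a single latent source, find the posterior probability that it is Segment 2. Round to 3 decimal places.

0.060

Posterior ∝ prior × likelihood, so P(k | x) ∝ w_k f_k(x); normalise over all components.
Since both observations come from the same component, the likelihood for component k is f_k(x₁)·f_k(x₂).
  L_1 = [0.00125844] × [0.0180903] = 2.27655e-05
  L_2 = [0.100681] × [2.31513e-05] = 2.33089e-06
  L_3 = [0.112776] × [1.47222e-05] = 1.66031e-06
Unnormalised posteriors:
  w_1·L_1 = 0.50 × 2.27655e-05 = 1.13828e-05
  w_2·L_2 = 0.32 × 2.33089e-06 = 7.45884e-07
  w_3·L_3 = 0.18 × 1.66031e-06 = 2.98856e-07
Sum: 1.13828e-05 + 7.45884e-07 + 2.98856e-07 = 1.24275e-05
P(Segment 2 | x₁, x₂) = 7.45884e-07 / 1.24275e-05 ≈ 0.060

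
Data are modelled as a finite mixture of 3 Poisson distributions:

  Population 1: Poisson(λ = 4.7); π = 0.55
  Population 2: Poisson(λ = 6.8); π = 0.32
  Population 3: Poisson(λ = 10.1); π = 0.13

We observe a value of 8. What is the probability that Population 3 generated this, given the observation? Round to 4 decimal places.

0.1701

The responsibility of component k is π_k f_k(x) divided by Σ_j π_j f_j(x).
Component likelihoods at x = 8:
  f_1 = e^(−4.7)·4.7^8/8! = 0.0537129
  f_2 = e^(−6.8)·6.8^8/8! = 0.126284
  f_3 = e^(−10.1)·10.1^8/8! = 0.110326
Multiply by the mixture weights:
  π_1·f_1 = 0.55 × 0.0537129 = 0.0295421
  π_2·f_2 = 0.32 × 0.126284 = 0.0404109
  π_3·f_3 = 0.13 × 0.110326 = 0.0143423
Denominator: 0.0295421 + 0.0404109 + 0.0143423 = 0.0842953
P(Population 3 | x) ≈ 0.1701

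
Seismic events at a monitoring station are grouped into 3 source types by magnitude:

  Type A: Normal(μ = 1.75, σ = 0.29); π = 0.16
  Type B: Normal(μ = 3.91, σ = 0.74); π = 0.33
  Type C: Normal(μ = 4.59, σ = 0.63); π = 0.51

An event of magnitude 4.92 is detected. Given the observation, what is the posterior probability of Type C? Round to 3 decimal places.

0.801

Posterior ∝ prior × likelihood, so P(k | x) ∝ w_k f_k(x); normalise over all components.
Evaluate each component's likelihood at the observed value:
  f_A = 1.55642e-26
  f_B = 0.212405
  f_C = 0.552064
Multiply by the mixture weights:
  w_A·f_A = 0.16 × 1.55642e-26 = 2.49028e-27
  w_B·f_B = 0.33 × 0.212405 = 0.0700936
  w_C·f_C = 0.51 × 0.552064 = 0.281553
Evidence: 2.49028e-27 + 0.0700936 + 0.281553 = 0.351646
P(Type C | the observation) ≈ 0.801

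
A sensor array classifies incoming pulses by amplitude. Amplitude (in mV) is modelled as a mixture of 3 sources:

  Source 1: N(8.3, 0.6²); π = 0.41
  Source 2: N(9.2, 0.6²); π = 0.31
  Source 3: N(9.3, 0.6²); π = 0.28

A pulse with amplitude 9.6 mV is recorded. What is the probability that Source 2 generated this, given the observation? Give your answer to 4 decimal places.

The responsibility of component k is w_k f_k(x) divided by Σ_j w_j f_j(x).
Component likelihoods at x = 9.6 mV:
  p_1 = 0.0635877
  p_2 = 0.532413
  p_3 = 0.586776
Prior × likelihood for each component:
  w_1·p_1 = 0.41 × 0.0635877 = 0.026071
  w_2·p_2 = 0.31 × 0.532413 = 0.165048
  w_3·p_3 = 0.28 × 0.586776 = 0.164297
Denominator: 0.026071 + 0.165048 + 0.164297 = 0.355416
So the posterior for Source 2 is 0.165048 / 0.355416 ≈ 0.4644.

0.4644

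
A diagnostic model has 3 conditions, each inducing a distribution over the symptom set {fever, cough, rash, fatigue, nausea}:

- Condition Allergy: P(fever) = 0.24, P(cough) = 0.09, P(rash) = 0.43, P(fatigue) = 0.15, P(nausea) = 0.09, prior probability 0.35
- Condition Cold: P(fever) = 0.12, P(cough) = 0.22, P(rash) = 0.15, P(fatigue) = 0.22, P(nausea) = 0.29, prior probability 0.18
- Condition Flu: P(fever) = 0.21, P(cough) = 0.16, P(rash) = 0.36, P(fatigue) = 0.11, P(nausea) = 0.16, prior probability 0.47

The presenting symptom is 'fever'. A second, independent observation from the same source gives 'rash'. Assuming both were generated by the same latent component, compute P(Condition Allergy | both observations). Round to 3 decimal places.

0.482

Apply Bayes' rule: the posterior for each component is proportional to its prior times its likelihood at x.
Since both observations come from the same component, the likelihood for component k is f_k(x₁)·f_k(x₂).
  f_Allergy = [0.24] × [0.43] = 0.1032
  f_Cold = [0.12] × [0.15] = 0.018
  f_Flu = [0.21] × [0.36] = 0.0756
Prior × likelihood for each component:
  π_Allergy·f_Allergy = 0.35 × 0.1032 = 0.03612
  π_Cold·f_Cold = 0.18 × 0.018 = 0.00324
  π_Flu·f_Flu = 0.47 × 0.0756 = 0.035532
Denominator: 0.03612 + 0.00324 + 0.035532 = 0.074892
So the posterior for Condition Allergy is 0.03612 / 0.074892 ≈ 0.482.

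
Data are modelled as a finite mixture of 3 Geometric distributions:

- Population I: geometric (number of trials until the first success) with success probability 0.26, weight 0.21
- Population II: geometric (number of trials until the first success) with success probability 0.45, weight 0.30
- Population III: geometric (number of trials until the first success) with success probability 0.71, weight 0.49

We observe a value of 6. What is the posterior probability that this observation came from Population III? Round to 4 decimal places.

The responsibility of component k is P(Z=k) f_k(x) divided by Σ_j P(Z=j) f_j(x).
Component likelihoods at x = 6:
  L_I = 0.26·(1−0.26)^5 = 0.26·0.221901 = 0.0576942
  L_II = 0.45·(1−0.45)^5 = 0.45·0.0503284 = 0.0226478
  L_III = 0.71·(1−0.71)^5 = 0.71·0.00205111 = 0.00145629
Weight by the priors:
  P(Z=I)·L_I = 0.21 × 0.0576942 = 0.0121158
  P(Z=II)·L_II = 0.30 × 0.0226478 = 0.00679434
  P(Z=III)·L_III = 0.49 × 0.00145629 = 0.000713583
Sum: 0.0121158 + 0.00679434 + 0.000713583 = 0.0196237
So the posterior for Population III is 0.000713583 / 0.0196237 ≈ 0.0364.

0.0364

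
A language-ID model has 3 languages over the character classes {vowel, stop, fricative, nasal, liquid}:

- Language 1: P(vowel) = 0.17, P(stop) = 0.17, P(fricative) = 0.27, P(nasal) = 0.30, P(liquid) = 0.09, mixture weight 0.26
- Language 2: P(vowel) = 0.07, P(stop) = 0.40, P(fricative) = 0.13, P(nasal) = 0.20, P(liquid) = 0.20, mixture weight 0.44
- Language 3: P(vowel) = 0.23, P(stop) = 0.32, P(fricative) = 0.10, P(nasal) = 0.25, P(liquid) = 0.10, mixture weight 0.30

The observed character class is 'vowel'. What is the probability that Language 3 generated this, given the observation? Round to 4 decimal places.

The responsibility of component k is π_k f_k(x) divided by Σ_j π_j f_j(x).
Evaluate each component's likelihood at the observed value:
  p_1 = 0.17
  p_2 = 0.07
  p_3 = 0.23
Unnormalised posteriors:
  π_1·p_1 = 0.26 × 0.17 = 0.0442
  π_2·p_2 = 0.44 × 0.07 = 0.0308
  π_3·p_3 = 0.30 × 0.23 = 0.069
Evidence: 0.0442 + 0.0308 + 0.069 = 0.144
So the posterior for Language 3 is 0.069 / 0.144 ≈ 0.4792.

0.4792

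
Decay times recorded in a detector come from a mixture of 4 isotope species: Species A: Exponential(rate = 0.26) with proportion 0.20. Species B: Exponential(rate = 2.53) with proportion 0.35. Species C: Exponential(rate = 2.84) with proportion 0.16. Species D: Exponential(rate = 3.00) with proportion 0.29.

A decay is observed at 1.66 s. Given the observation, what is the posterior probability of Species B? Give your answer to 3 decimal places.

By Bayes' theorem, P(k | x) = π_k f_k(x) / Σ_j π_j f_j(x).
Component likelihoods at x = 1.66 s:
  L_A = 0.168862
  L_B = 0.0379464
  L_C = 0.0254613
  L_D = 0.0206222
Weight by the priors:
  π_A·L_A = 0.20 × 0.168862 = 0.0337724
  π_B·L_B = 0.35 × 0.0379464 = 0.0132812
  π_C·L_C = 0.16 × 0.0254613 = 0.00407381
  π_D·L_D = 0.29 × 0.0206222 = 0.00598043
Marginal: 0.0337724 + 0.0132812 + 0.00407381 + 0.00598043 = 0.0571079
P(Species B | 1.66 s) ≈ 0.233

0.233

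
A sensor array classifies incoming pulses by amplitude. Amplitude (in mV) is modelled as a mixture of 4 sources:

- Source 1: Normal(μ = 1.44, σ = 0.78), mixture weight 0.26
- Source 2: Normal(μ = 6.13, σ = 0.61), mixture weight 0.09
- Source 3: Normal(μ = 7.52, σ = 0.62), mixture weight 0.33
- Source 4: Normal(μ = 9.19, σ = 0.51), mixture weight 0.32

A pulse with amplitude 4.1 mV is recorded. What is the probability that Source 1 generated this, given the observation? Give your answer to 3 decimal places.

0.631

P(component k | x) = w_k·f_k(x) / marginal(x), where marginal(x) = Σ_j w_j·f_j(x).
Component likelihoods at x = 4.1 mV:
  p_1 = (1/(0.78·√(2π)))·exp(−(4.1−1.44)²/(2·0.78²)) = 0.511464·exp(-5.81492) = 0.00152555
  p_2 = (1/(0.61·√(2π)))·exp(−(4.1−6.13)²/(2·0.61²)) = 0.654004·exp(-5.53736) = 0.00257476
  p_3 = (1/(0.62·√(2π)))·exp(−(4.1−7.52)²/(2·0.62²)) = 0.643455·exp(-15.21384) = 1.58939e-07
  p_4 = (1/(0.51·√(2π)))·exp(−(4.1−9.19)²/(2·0.51²)) = 0.782240·exp(-49.80411) = 1.83522e-22
Unnormalised posteriors:
  w_1·p_1 = 0.26 × 0.00152555 = 0.000396642
  w_2·p_2 = 0.09 × 0.00257476 = 0.000231729
  w_3·p_3 = 0.33 × 1.58939e-07 = 5.245e-08
  w_4·p_4 = 0.32 × 1.83522e-22 = 5.8727e-23
Normaliser: 0.000396642 + 0.000231729 + 5.245e-08 + 5.8727e-23 = 0.000628424
P(Source 1 | 4.1 mV) = 0.000396642 / 0.000628424 ≈ 0.631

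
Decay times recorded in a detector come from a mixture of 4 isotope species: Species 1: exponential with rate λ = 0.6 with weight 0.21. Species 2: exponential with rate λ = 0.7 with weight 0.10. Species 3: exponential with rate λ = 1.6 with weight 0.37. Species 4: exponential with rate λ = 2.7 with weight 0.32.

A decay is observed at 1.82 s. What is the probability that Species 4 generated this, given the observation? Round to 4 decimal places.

Posterior ∝ prior × likelihood, so P(k | x) ∝ w_k f_k(x); normalise over all components.
Exponential densities:
  f_1 = 0.6·e^(−0.6·1.82) = 0.6·e^(−1.0920) = 0.201327
  f_2 = 0.7·e^(−0.7·1.82) = 0.7·e^(−1.2740) = 0.195797
  f_3 = 1.6·e^(−1.6·1.82) = 1.6·e^(−2.9120) = 0.086987
  f_4 = 2.7·e^(−2.7·1.82) = 2.7·e^(−4.9140) = 0.0198263
Multiply by the mixture weights:
  w_1·f_1 = 0.21 × 0.201327 = 0.0422786
  w_2·f_2 = 0.10 × 0.195797 = 0.0195797
  w_3·f_3 = 0.37 × 0.086987 = 0.0321852
  w_4·f_4 = 0.32 × 0.0198263 = 0.0063444
Sum: 0.0422786 + 0.0195797 + 0.0321852 + 0.0063444 = 0.100388
Responsibility of Species 4: 0.0063444 / 0.100388 ≈ 0.0632

0.0632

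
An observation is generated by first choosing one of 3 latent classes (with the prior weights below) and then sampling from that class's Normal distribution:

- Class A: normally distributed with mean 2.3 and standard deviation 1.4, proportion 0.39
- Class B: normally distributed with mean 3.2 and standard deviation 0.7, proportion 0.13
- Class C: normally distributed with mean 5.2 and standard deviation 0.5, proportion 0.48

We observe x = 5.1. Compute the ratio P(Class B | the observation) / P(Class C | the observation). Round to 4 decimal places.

Posterior odds = (π_i f_i(x)) / (π_j f_j(x)); the normalising sum cancels.
Normal densities:
  L_A = 0.038565
  L_B = 0.0143223
  L_C = 0.782085
Posterior odds = (π_B·L_B) / (π_C·L_C) = (0.13·0.0143223) / (0.48·0.782085) = 0.0018619 / 0.375401 ≈ 0.0050

0.0050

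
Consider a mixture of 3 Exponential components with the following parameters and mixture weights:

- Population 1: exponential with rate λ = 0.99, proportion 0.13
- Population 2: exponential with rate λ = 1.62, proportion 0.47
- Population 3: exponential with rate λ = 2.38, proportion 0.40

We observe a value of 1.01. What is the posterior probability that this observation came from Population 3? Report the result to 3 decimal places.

Posterior ∝ prior × likelihood, so P(k | x) ∝ w_k f_k(x); normalise over all components.
Exponential densities:
  f_1 = 0.364237
  f_2 = 0.315444
  f_3 = 0.21509
Weight by the priors:
  w_1·f_1 = 0.13 × 0.364237 = 0.0473508
  w_2·f_2 = 0.47 × 0.315444 = 0.148259
  w_3·f_3 = 0.40 × 0.21509 = 0.0860359
Normaliser: 0.0473508 + 0.148259 + 0.0860359 = 0.281645
P(Population 3 | 1.01) = 0.0860359 / 0.281645 ≈ 0.305

0.305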